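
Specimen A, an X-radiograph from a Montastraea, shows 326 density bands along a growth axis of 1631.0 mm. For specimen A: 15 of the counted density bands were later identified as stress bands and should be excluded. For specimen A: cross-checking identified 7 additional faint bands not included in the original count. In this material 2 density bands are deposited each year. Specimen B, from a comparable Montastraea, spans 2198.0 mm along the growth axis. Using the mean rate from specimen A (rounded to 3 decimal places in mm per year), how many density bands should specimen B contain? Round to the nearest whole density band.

Specimen A: adjusted count: 326 − 15 + 7 = 318 density bands.
Specimen A: with 2 density bands per year, 318 / 2 = 159 years.
A: 1631.0 mm over 159 years gives 1631.0 / 159 ≈ 10.258 mm/year.
B spans 2198.0 / 10.258 = 214.27 years; at 2 density bands per year that is 214.27 × 2 ≈ 429 density bands.

429 density bands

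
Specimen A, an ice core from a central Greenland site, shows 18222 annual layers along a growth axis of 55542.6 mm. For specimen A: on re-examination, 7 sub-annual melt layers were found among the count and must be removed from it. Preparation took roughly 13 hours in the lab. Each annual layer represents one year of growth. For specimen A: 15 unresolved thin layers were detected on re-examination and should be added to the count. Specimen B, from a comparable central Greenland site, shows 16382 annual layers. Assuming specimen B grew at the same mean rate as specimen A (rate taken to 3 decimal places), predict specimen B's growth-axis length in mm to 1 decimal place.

49916.0 mm

Specimen A: after corrections the count is 18222 − 7 + 15 = 18230 annual layers.
A: 55542.6 mm over 18230 years gives 55542.6 / 18230 ≈ 3.047 mm/year.
For B, 3.047 mm/year × 16382 years = 49916.0 mm.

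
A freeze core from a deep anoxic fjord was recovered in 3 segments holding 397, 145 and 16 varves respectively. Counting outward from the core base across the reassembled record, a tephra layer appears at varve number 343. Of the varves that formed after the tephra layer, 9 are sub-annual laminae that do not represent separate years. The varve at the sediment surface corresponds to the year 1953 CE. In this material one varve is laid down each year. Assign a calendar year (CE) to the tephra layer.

Total varves = 397 + 145 + 16 = 558.
The tephra layer sits at varve 343 from the core base, so 558 − 343 = 215 varves formed after it.
215 − 9 false = 206 true varves after the tephra layer.
The varve at the sediment surface is 1953 CE, so the tephra layer dates to 1953 − 206 = 1747 CE.

1747 CE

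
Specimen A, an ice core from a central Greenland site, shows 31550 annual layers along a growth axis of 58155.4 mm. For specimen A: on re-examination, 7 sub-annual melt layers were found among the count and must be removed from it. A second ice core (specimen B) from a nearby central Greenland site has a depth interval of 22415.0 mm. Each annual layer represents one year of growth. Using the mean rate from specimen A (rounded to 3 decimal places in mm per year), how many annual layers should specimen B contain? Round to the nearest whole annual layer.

Specimen A: correcting the raw count gives 31550 − 7 = 31543 true annual layers.
A: Extension rate ≈ 58155.4 / 31543 = 1.844 mm/yr.
Specimen B: 22415.0 mm / 1.844 mm per year = 12155.64 years ≈ 12156 annual layers.

12156 annual layers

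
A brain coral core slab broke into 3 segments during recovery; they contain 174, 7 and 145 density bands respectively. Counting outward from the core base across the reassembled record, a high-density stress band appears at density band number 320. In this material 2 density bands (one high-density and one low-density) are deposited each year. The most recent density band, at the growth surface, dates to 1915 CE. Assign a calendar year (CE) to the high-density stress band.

Total density bands = 174 + 7 + 145 = 326.
The high-density stress band sits at density band 320 from the core base, so 326 − 320 = 6 density bands formed after it.
Dividing by 2 density bands per year: 6 / 2 = 3 years.
1915 − 3 = 1912 CE.

1912 CE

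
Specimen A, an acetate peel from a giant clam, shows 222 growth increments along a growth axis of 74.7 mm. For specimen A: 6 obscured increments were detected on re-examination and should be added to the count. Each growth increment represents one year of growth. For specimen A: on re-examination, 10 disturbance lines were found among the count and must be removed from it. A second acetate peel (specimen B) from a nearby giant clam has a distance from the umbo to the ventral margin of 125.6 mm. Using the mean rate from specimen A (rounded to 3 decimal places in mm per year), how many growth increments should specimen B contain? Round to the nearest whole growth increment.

366 growth increments

Specimen A: after corrections the count is 222 − 10 + 6 = 218 growth increments.
A: 74.7 mm over 218 years gives 74.7 / 218 ≈ 0.343 mm/yr.
For B, 125.6 / 0.343 = 366.18 years ≈ 366 growth increments.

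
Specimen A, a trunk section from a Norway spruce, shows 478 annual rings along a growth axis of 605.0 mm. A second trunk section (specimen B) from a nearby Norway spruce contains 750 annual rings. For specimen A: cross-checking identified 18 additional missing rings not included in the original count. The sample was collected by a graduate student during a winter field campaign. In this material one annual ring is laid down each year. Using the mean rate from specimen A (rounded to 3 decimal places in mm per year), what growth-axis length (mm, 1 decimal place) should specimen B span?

915.0 mm

Specimen A: adjusted count: 478 + 18 = 496 annual rings.
A: Mean rate = 605.0 mm / 496 years ≈ 1.220 mm/year.
Length of B = 1.220 × 750 = 915.0 mm.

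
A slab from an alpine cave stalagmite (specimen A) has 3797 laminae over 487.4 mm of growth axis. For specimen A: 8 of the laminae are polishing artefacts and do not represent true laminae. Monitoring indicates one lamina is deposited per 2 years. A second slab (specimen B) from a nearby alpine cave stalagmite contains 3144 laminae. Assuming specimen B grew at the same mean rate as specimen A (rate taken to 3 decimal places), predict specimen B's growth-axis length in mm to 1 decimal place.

Specimen A: adjusted count: 3797 − 8 = 3789 laminae.
Specimen A: 3789 laminae at 2 years each span 3789 × 2 = 7578 years.
A: Extension rate ≈ 487.4 / 7578 = 0.064 mm per year.
Specimen B: 3144 laminae at 2 years each span 3144 × 2 = 6288 years. For B, 0.064 mm/year × 6288 years = 402.4 mm.

402.4 mm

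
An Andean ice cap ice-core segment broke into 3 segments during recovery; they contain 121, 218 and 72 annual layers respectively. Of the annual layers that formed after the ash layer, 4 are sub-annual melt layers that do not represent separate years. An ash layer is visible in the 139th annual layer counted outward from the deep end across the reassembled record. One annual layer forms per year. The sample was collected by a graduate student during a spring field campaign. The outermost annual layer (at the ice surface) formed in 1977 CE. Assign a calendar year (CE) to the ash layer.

1709 CE

Total annual layers = 121 + 218 + 72 = 411.
The ash layer sits at annual layer 139 from the deep end, so 411 − 139 = 272 annual layers formed after it.
272 − 4 false = 268 true annual layers after the ash layer.
Counting back 268 years from 1977 CE places the ash layer in 1977 − 268 = 1709 CE.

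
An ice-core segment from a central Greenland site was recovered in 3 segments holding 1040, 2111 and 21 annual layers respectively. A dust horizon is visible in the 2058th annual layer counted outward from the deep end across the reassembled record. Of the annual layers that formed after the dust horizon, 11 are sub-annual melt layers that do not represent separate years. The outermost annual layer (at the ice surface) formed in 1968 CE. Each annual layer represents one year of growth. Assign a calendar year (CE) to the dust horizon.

865 CE

Total annual layers = 1040 + 2111 + 21 = 3172.
3172 − 2058 = 1114 annual layers lie beyond the dust horizon toward the ice surface.
Removing the 11 false annual layers leaves 1114 − 11 = 1103 true annual layers beyond the dust horizon.
The annual layer at the ice surface is 1968 CE, so the dust horizon dates to 1968 − 1103 = 865 CE.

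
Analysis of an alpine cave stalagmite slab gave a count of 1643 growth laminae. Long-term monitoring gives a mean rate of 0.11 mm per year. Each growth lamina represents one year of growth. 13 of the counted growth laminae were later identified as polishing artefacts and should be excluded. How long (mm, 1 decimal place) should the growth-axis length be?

179.3 mm

Adjusted count: 1643 − 13 = 1630 growth laminae.
1630 years at 0.11 mm/year gives 0.11 × 1630 = 179.3 mm.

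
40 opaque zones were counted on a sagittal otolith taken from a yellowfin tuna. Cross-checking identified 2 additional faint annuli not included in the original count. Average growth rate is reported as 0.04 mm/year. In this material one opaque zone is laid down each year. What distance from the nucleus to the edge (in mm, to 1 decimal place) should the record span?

After corrections the count is 40 + 2 = 42 opaque zones.
Predicted length = 0.04 mm/year × 42 years = 1.7 mm.

1.7 mm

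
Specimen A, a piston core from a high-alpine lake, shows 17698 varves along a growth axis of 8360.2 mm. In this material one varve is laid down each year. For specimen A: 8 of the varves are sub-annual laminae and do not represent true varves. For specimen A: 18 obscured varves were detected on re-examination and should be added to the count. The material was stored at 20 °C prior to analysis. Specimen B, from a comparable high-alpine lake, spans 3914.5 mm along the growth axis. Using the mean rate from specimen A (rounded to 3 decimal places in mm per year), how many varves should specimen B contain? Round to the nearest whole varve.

Specimen A: adjusted count: 17698 − 8 + 18 = 17708 varves.
A: Extension rate ≈ 8360.2 / 17708 = 0.472 mm/yr.
Specimen B: 3914.5 mm / 0.472 mm per year = 8293.43 years ≈ 8293 varves.

8293 varves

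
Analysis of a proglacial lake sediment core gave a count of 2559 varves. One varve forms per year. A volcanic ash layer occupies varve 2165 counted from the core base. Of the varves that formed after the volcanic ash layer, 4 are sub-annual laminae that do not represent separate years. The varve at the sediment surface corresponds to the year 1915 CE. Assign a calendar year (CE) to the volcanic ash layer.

2559 − 2165 = 394 varves lie beyond the volcanic ash layer toward the sediment surface.
Removing the 4 false varves leaves 394 − 4 = 390 true varves beyond the volcanic ash layer.
Counting back 390 years from 1915 CE places the volcanic ash layer in 1915 − 390 = 1525 CE.

1525 CE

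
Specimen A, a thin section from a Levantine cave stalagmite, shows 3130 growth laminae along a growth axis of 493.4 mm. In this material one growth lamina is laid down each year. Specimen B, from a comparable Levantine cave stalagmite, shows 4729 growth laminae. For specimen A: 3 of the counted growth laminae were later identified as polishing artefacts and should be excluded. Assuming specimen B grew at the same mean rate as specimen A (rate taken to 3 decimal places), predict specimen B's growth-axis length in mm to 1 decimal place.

Specimen A: correcting the raw count gives 3130 − 3 = 3127 true growth laminae.
A: Extension rate ≈ 493.4 / 3127 = 0.158 mm/yr.
B's length ≈ 0.158 × 4729 = 747.2 mm.

747.2 mm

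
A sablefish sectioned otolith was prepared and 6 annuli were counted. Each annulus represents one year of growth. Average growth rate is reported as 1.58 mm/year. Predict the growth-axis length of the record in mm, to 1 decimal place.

9.5 mm

The record spans 6 years at 1.58 mm per year.
Predicted length = 1.58 mm/year × 6 years = 9.5 mm.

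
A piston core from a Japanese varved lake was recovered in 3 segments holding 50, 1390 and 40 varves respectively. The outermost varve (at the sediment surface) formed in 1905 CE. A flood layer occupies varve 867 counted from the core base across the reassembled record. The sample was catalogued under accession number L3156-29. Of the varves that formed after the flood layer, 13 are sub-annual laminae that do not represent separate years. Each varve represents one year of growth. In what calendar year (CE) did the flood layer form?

Total varves = 50 + 1390 + 40 = 1480.
1480 − 867 = 613 varves lie beyond the flood layer toward the sediment surface.
613 − 13 false = 600 true varves after the flood layer.
The varve at the sediment surface is 1905 CE, so the flood layer dates to 1905 − 600 = 1305 CE.

1305 CE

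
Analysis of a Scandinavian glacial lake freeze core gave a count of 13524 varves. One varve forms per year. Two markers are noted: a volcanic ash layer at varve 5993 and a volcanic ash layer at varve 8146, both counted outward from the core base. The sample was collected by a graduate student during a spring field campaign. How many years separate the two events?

8146 − 5993 = 2153 varves lie between the two events.
At one varve per year, 2153 years elapsed between them.

2153 years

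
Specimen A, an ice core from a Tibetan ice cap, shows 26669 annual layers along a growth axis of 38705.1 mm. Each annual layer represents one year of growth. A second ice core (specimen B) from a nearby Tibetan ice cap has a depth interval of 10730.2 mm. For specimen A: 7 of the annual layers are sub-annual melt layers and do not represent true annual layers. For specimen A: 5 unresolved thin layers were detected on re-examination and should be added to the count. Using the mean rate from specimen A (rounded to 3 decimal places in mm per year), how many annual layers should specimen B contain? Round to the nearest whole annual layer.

Specimen A: correcting the raw count gives 26669 − 7 + 5 = 26667 true annual layers.
A: Extension rate ≈ 38705.1 / 26667 = 1.451 mm/year.
For B, 10730.2 / 1.451 = 7395.04 years ≈ 7395 annual layers.

7395 annual layers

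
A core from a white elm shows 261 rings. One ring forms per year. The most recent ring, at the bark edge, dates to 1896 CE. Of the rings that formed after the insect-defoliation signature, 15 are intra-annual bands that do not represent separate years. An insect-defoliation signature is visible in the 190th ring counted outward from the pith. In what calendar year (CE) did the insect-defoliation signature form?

Between ring 190 and the bark edge there are 261 − 190 = 71 rings.
71 − 15 false = 56 true rings after the insect-defoliation signature.
1896 − 56 = 1840 CE.

1840 CE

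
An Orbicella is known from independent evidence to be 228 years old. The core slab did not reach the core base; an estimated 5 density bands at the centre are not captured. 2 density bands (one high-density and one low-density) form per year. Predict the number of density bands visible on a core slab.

228 years at 2 density bands per year gives 228 × 2 = 456 density bands.
Subtracting the 5 density bands not captured gives 456 − 5 = 451 density bands in the record.

451 density bands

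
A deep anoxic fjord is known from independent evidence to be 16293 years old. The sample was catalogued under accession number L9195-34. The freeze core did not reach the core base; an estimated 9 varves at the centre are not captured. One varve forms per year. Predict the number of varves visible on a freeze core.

16284 varves

Expected varves over 16293 years: 16293.
16293 − 9 missed = 16284 varves expected in the prepared section.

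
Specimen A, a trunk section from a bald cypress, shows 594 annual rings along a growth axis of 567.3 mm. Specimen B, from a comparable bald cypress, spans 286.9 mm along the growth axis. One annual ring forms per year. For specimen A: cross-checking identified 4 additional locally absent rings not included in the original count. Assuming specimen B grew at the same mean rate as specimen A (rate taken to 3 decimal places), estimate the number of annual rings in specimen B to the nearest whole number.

Specimen A: correcting the raw count gives 594 + 4 = 598 true annual rings.
A: Extension rate ≈ 567.3 / 598 = 0.949 mm/yr.
Specimen B: 286.9 mm / 0.949 mm per year = 302.32 years ≈ 302 annual rings.

302 annual rings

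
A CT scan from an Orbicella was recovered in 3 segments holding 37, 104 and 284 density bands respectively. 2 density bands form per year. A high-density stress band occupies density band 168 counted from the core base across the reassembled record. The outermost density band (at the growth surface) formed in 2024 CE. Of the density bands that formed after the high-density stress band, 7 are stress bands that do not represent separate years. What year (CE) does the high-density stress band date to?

Total density bands = 37 + 104 + 284 = 425.
Between density band 168 and the growth surface there are 425 − 168 = 257 density bands.
Removing the 7 false density bands leaves 257 − 7 = 250 true density bands beyond the high-density stress band.
250 density bands at 2 per year is 250 / 2 = 125 years.
2024 − 125 = 1899 CE.

1899 CE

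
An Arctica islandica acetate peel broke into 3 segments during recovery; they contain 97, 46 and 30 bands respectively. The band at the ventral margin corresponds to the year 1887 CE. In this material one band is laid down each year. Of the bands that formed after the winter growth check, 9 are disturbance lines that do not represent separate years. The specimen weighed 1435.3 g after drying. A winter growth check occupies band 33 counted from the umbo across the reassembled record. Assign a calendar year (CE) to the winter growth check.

1756 CE

Total bands = 97 + 46 + 30 = 173.
The winter growth check sits at band 33 from the umbo, so 173 − 33 = 140 bands formed after it.
Excluding 9 false bands: 140 − 9 = 131.
Counting back 131 years from 1887 CE places the winter growth check in 1887 − 131 = 1756 CE.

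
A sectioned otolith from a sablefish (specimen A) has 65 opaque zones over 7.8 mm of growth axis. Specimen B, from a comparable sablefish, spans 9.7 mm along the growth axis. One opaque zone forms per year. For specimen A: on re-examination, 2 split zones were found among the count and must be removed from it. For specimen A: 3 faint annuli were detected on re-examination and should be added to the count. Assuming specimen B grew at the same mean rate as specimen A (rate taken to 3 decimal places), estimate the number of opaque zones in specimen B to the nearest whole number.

Specimen A: true opaque zone count = 65 − 2 + 3 = 66.
A: Mean rate = 7.8 mm / 66 years ≈ 0.118 mm/year.
For B, 9.7 / 0.118 = 82.20 years ≈ 82 opaque zones.

82 opaque zones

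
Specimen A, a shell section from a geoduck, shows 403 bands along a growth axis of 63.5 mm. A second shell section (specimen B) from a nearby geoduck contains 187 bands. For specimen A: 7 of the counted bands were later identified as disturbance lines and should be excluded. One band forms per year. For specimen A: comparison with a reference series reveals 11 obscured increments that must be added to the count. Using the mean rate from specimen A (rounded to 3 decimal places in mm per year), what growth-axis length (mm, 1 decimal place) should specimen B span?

29.2 mm

Specimen A: after corrections the count is 403 − 7 + 11 = 407 bands.
A: 63.5 mm over 407 years gives 63.5 / 407 ≈ 0.156 mm per year.
B's length ≈ 0.156 × 187 = 29.2 mm.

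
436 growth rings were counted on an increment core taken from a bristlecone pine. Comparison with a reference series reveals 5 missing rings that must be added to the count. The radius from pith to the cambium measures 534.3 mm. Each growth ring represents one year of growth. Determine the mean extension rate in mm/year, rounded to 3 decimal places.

Adjusted count: 436 + 5 = 441 growth rings.
Extension rate ≈ 534.3 / 441 = 1.212 mm/year.

1.212 mm/year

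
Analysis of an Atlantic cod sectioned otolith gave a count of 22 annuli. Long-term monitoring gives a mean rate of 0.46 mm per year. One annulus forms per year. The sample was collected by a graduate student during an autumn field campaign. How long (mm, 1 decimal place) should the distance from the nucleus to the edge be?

10.1 mm

The record spans 22 years at 0.46 mm per year.
Length ≈ 0.46 × 22 = 10.1 mm.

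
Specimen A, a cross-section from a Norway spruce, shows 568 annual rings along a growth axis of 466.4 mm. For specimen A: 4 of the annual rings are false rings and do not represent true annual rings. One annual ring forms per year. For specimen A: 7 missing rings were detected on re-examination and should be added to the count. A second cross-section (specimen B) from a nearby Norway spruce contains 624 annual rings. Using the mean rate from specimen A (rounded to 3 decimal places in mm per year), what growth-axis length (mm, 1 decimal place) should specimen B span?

509.8 mm

Specimen A: correcting the raw count gives 568 − 4 + 7 = 571 true annual rings.
A: Mean rate = 466.4 mm / 571 years ≈ 0.817 mm per year.
Length of B = 0.817 × 624 = 509.8 mm.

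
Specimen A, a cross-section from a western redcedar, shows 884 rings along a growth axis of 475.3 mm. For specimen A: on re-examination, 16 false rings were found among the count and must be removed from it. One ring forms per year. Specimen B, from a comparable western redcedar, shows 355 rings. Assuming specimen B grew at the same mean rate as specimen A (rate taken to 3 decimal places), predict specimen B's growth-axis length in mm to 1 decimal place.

Specimen A: correcting the raw count gives 884 − 16 = 868 true rings.
A: Mean rate = 475.3 mm / 868 years ≈ 0.548 mm per year.
Length of B = 0.548 × 355 = 194.5 mm.

194.5 mm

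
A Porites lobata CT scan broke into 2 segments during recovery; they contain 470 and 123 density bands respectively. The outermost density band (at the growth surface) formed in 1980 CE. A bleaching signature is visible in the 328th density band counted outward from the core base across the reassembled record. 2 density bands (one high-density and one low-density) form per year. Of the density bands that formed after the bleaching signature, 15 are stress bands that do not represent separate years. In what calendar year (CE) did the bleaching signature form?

Total density bands = 470 + 123 = 593.
The bleaching signature sits at density band 328 from the core base, so 593 − 328 = 265 density bands formed after it.
Removing the 15 false density bands leaves 265 − 15 = 250 true density bands beyond the bleaching signature.
With 2 density bands per year, 250 / 2 = 125 years.
Counting back 125 years from 1980 CE places the bleaching signature in 1980 − 125 = 1855 CE.

1855 CE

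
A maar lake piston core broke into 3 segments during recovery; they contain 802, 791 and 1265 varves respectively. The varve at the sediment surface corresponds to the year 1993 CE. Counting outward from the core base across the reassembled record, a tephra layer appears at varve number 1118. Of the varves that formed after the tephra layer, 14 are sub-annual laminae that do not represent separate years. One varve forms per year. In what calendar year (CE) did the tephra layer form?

267 CE

Total varves = 802 + 791 + 1265 = 2858.
2858 − 1118 = 1740 varves lie beyond the tephra layer toward the sediment surface.
Excluding 14 false varves: 1740 − 14 = 1726.
1993 − 1726 = 267 CE.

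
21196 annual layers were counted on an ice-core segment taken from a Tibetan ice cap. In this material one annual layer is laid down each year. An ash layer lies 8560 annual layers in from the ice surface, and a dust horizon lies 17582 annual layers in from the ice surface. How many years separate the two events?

Separation: 17582 − 8560 = 9022 annual layers.
At one annual layer per year, 9022 years elapsed between them.

9022 yr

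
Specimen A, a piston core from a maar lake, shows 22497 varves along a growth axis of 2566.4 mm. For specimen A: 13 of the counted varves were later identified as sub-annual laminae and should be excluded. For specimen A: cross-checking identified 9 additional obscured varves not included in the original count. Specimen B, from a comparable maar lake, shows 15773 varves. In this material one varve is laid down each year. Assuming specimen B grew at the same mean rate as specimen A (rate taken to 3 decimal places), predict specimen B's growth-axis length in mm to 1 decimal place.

Specimen A: adjusted count: 22497 − 13 + 9 = 22493 varves.
A: Mean rate = 2566.4 mm / 22493 years ≈ 0.114 mm/yr.
Length of B = 0.114 × 15773 = 1798.1 mm.

1798.1 mm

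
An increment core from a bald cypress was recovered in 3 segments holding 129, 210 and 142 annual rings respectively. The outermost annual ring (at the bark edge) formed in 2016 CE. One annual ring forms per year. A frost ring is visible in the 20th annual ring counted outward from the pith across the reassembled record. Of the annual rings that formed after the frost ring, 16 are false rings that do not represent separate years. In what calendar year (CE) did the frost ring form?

Total annual rings = 129 + 210 + 142 = 481.
The frost ring sits at annual ring 20 from the pith, so 481 − 20 = 461 annual rings formed after it.
Excluding 16 false annual rings: 461 − 16 = 445.
2016 − 445 = 1571 CE.

1571 CE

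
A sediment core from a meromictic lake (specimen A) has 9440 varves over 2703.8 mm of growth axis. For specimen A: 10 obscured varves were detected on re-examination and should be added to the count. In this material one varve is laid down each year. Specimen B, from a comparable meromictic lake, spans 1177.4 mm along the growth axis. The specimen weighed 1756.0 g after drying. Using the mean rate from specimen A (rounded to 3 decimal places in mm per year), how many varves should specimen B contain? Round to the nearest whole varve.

4117 varves

Specimen A: true varve count = 9440 + 10 = 9450.
A: Mean rate = 2703.8 mm / 9450 years ≈ 0.286 mm per year.
B spans 1177.4 / 0.286 = 4116.78 years ≈ 4117 varves.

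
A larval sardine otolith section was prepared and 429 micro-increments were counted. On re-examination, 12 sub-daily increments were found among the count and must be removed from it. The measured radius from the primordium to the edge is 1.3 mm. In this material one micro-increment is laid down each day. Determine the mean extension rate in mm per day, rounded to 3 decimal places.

0.003 mm per day

Correcting the raw count gives 429 − 12 = 417 true micro-increments.
Extension rate ≈ 1.3 / 417 = 0.003 mm per day.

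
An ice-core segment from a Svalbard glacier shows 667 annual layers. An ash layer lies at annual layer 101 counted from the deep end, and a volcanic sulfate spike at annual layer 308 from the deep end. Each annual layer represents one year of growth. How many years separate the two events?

207 yr

The two markers are separated by 308 − 101 = 207 annual layers.
One annual layer per year makes the interval 207 years.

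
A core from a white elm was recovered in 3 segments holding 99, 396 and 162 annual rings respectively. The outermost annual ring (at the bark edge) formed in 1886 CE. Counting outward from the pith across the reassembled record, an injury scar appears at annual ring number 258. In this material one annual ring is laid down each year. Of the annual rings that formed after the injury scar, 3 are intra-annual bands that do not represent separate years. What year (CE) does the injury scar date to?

Total annual rings = 99 + 396 + 162 = 657.
The injury scar sits at annual ring 258 from the pith, so 657 − 258 = 399 annual rings formed after it.
399 − 3 false = 396 true annual rings after the injury scar.
Counting back 396 years from 1886 CE places the injury scar in 1886 − 396 = 1490 CE.

1490 CE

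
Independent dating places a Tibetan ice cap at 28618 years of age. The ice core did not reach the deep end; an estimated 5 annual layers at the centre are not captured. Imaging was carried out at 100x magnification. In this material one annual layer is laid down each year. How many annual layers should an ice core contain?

28613 annual layers

At one annual layer per year, 28618 years correspond to 28618 annual layers.
Subtracting the 5 annual layers not captured gives 28618 − 5 = 28613 annual layers in the record.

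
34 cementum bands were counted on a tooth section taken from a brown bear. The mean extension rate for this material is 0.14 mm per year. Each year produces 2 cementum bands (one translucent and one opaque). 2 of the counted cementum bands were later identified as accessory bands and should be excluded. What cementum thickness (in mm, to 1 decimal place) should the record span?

True cementum band count = 34 − 2 = 32.
32 cementum bands at 2 per year is 32 / 2 = 16 years.
16 years at 0.14 mm/year gives 0.14 × 16 = 2.2 mm.

2.2 mm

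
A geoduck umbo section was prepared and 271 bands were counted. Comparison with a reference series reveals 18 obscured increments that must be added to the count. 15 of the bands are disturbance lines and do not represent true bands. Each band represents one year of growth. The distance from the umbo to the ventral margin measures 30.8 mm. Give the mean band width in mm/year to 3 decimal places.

0.112 mm/year

Correcting the raw count gives 271 − 15 + 18 = 274 true bands.
Mean rate = 30.8 mm / 274 years ≈ 0.112 mm/year.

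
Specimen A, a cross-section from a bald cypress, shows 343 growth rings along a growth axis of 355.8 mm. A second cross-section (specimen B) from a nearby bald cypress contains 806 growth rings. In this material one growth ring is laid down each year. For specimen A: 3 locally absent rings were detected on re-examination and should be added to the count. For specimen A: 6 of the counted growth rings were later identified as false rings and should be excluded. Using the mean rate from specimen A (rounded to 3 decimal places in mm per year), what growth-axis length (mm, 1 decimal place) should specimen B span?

Specimen A: adjusted count: 343 − 6 + 3 = 340 growth rings.
A: Mean rate = 355.8 mm / 340 years ≈ 1.046 mm/year.
Length of B = 1.046 × 806 = 843.1 mm.

843.1 mm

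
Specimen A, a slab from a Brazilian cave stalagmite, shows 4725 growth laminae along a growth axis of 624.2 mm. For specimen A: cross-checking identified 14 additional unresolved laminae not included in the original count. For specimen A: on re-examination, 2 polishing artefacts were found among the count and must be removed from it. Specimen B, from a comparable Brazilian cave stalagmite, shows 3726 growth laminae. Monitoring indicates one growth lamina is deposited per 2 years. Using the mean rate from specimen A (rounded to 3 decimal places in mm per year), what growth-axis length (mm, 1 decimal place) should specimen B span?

Specimen A: correcting the raw count gives 4725 − 2 + 14 = 4737 true growth laminae.
Specimen A: multiplying by 2 years per growth lamina: 4737 × 2 = 9474 years.
A: Mean rate = 624.2 mm / 9474 years ≈ 0.066 mm per year.
Specimen B: 3726 growth laminae at 2 years each span 3726 × 2 = 7452 years. Length of B = 0.066 × 7452 = 491.8 mm.

491.8 mm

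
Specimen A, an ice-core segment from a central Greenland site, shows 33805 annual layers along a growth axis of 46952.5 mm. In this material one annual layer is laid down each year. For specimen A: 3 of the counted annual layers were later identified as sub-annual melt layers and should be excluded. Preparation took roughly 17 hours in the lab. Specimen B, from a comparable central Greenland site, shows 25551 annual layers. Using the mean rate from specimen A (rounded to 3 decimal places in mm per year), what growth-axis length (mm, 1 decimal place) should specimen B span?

35490.3 mm

Specimen A: correcting the raw count gives 33805 − 3 = 33802 true annual layers.
A: Mean rate = 46952.5 mm / 33802 years ≈ 1.389 mm/yr.
For B, 1.389 mm/year × 25551 years = 35490.3 mm.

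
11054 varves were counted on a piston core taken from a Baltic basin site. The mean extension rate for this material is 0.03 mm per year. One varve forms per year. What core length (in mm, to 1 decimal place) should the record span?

11054 years of growth are recorded.
Length ≈ 0.03 × 11054 = 331.6 mm.

331.6 mm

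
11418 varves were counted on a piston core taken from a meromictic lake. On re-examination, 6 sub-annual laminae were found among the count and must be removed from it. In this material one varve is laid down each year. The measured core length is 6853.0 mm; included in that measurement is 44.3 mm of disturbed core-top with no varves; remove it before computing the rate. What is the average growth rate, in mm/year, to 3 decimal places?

After corrections the count is 11418 − 6 = 11412 varves.
Net length = 6853.0 − 44.3 = 6808.7 mm.
6808.7 mm over 11412 years gives 6808.7 / 11412 ≈ 0.597 mm/year.

0.597 mm/year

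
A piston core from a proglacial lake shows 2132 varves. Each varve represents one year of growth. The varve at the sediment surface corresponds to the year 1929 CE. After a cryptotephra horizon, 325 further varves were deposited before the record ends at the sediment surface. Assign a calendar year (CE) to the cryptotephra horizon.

1604 CE

325 varves post-date the cryptotephra horizon.
1929 − 325 = 1604 CE.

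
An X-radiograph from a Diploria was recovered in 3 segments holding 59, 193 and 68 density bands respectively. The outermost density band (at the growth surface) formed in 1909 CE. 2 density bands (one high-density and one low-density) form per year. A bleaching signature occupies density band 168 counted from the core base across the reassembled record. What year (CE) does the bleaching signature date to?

Total density bands = 59 + 193 + 68 = 320.
Between density band 168 and the growth surface there are 320 − 168 = 152 density bands.
Dividing by 2 density bands per year: 152 / 2 = 76 years.
1909 − 76 = 1833 CE.

1833 CE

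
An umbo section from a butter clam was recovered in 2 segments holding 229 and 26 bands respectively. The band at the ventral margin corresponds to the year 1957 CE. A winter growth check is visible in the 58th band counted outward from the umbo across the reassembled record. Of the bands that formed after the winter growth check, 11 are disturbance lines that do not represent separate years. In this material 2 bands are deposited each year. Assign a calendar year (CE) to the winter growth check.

Total bands = 229 + 26 = 255.
The winter growth check sits at band 58 from the umbo, so 255 − 58 = 197 bands formed after it.
197 − 11 false = 186 true bands after the winter growth check.
With 2 bands per year, 186 / 2 = 93 years.
1957 − 93 = 1864 CE.

1864 CE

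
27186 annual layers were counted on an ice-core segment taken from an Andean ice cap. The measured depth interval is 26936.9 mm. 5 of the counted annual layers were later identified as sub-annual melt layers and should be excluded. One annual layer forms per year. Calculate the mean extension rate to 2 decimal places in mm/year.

0.99 mm/year

Correcting the raw count gives 27186 − 5 = 27181 true annual layers.
Extension rate ≈ 26936.9 / 27181 = 0.99 mm/year.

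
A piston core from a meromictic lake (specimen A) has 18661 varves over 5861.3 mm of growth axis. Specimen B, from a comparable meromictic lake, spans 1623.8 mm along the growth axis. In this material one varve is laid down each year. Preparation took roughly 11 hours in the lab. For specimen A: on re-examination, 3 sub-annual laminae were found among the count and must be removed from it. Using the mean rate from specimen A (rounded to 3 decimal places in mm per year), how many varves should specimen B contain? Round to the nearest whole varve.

5171 varves

Specimen A: adjusted count: 18661 − 3 = 18658 varves.
A: Mean rate = 5861.3 mm / 18658 years ≈ 0.314 mm per year.
Specimen B: 1623.8 mm / 0.314 mm per year = 5171.34 years ≈ 5171 varves.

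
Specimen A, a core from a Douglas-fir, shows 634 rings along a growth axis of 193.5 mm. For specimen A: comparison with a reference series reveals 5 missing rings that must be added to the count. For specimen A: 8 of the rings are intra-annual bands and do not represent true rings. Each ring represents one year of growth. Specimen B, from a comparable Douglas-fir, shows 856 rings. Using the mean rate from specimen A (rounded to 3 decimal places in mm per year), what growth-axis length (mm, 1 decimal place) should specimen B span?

262.8 mm

Specimen A: after corrections the count is 634 − 8 + 5 = 631 rings.
A: 193.5 mm over 631 years gives 193.5 / 631 ≈ 0.307 mm per year.
B's length ≈ 0.307 × 856 = 262.8 mm.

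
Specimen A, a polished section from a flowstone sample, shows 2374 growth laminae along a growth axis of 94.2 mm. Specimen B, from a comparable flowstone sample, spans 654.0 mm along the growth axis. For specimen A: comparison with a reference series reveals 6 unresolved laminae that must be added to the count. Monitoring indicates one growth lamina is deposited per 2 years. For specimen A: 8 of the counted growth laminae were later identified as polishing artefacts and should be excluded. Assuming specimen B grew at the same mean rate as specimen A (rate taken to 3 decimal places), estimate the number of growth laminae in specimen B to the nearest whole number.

Specimen A: true growth lamina count = 2374 − 8 + 6 = 2372.
Specimen A: multiplying by 2 years per growth lamina: 2372 × 2 = 4744 years.
A: 94.2 mm over 4744 years gives 94.2 / 4744 ≈ 0.020 mm/yr.
Specimen B: 654.0 mm / 0.020 mm per year = 32700.00 years; at 2 years per growth lamina that is 32700.00 / 2 ≈ 16350 growth laminae.

16350 growth laminae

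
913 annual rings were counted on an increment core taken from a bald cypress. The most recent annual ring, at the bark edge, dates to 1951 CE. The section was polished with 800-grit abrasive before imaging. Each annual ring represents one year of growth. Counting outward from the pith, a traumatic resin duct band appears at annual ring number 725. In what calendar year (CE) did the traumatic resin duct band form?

Between annual ring 725 and the bark edge there are 913 − 725 = 188 annual rings.
The annual ring at the bark edge is 1951 CE, so the traumatic resin duct band dates to 1951 − 188 = 1763 CE.

1763 CE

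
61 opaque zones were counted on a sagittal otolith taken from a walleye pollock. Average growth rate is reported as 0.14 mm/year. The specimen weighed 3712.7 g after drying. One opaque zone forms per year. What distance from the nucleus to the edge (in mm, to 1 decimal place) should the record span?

The record spans 61 years at 0.14 mm per year.
61 years at 0.14 mm/year gives 0.14 × 61 = 8.5 mm.

8.5 mm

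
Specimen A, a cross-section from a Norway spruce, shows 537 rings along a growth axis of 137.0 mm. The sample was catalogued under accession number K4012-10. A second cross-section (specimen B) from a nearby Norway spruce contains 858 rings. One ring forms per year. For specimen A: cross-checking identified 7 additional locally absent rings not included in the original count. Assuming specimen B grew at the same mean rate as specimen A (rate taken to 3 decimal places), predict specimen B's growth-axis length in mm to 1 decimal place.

216.2 mm

Specimen A: after corrections the count is 537 + 7 = 544 rings.
A: Extension rate ≈ 137.0 / 544 = 0.252 mm/yr.
Length of B = 0.252 × 858 = 216.2 mm.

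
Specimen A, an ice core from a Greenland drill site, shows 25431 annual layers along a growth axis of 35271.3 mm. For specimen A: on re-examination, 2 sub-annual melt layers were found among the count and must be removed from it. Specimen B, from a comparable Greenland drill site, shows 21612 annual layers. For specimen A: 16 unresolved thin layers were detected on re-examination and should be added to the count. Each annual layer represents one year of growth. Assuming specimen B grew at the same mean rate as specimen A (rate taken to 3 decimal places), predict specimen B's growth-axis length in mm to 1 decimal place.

Specimen A: true annual layer count = 25431 − 2 + 16 = 25445.
A: Extension rate ≈ 35271.3 / 25445 = 1.386 mm/yr.
B's length ≈ 1.386 × 21612 = 29954.2 mm.

29954.2 mm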